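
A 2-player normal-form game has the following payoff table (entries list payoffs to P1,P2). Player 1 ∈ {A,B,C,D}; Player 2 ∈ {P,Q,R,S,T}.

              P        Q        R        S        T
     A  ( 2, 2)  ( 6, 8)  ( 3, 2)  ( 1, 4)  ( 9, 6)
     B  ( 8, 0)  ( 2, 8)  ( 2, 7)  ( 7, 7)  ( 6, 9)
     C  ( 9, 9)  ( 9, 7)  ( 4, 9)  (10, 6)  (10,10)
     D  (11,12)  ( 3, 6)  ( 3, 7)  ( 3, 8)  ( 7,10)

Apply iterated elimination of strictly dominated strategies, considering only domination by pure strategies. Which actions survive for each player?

IESDS → P1:{C,D} P2:{P,T}

P1 drop A (C beats it: P:9>2 Q:9>6 R:4>3 S:10>1 T:10>9)
P1 drop B (C beats it: P:9>8 Q:9>2 R:4>2 S:10>7 T:10>6)
P2 drop Q (P beats it: C:9>7 D:12>6)
P2 drop R (T beats it: C:10>9 D:10>7)
P2 drop S (P beats it: C:9>6 D:12>8)
P1→{C,D} P2→{P,T}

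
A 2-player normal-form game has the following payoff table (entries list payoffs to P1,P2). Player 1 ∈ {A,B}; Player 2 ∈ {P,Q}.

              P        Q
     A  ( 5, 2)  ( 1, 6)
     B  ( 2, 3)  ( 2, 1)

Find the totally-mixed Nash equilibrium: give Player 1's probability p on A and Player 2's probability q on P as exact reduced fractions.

P1 mixes 1/3 on A; P2 mixes 1/4 on P

P1 indiff ⇒ q·5+(1-q)·1 = q·2+(1-q)·2 ⇒ q(3) = (1-q)(1) ⇒ q = 1/4
P2 indiff ⇒ p·2+(1-p)·3 = p·6+(1-p)·1 ⇒ p(-4) = (1-p)(-2) ⇒ p = 1/3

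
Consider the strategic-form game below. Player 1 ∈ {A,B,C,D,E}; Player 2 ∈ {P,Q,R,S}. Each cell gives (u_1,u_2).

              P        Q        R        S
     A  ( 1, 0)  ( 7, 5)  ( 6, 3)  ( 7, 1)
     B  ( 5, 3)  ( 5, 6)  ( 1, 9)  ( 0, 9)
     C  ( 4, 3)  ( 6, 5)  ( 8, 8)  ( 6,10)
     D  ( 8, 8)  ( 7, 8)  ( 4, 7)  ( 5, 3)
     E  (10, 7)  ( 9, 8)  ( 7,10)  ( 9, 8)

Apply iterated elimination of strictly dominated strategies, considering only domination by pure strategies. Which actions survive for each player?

Survivors P1:{C,E} P2:{R,S}

P1 drop A (E beats it: P:10>1 Q:9>7 R:7>6 S:9>7)
P1 drop B (D beats it: P:8>5 Q:7>5 R:4>1 S:5>0)
P1 drop D (E beats it: P:10>8 Q:9>7 R:7>4 S:9>5)
P2 drop P (Q beats it: C:5>3 E:8>7)
P2 drop Q (R beats it: C:8>5 E:10>8)
P1→{C,E} P2→{R,S}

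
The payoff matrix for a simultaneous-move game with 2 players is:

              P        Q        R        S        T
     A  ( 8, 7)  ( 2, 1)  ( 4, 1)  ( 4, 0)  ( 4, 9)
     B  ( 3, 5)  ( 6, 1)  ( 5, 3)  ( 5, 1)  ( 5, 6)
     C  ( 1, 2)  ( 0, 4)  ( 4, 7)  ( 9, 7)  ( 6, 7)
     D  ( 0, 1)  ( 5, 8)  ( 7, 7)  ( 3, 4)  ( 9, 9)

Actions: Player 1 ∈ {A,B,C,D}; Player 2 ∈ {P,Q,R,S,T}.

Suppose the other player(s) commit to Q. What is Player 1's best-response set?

BR_1 = {B}

u_1(A vs Q) = 2
u_1(B vs Q) = 6
u_1(C vs Q) = 0
u_1(D vs Q) = 5
max payoff 6 at {B}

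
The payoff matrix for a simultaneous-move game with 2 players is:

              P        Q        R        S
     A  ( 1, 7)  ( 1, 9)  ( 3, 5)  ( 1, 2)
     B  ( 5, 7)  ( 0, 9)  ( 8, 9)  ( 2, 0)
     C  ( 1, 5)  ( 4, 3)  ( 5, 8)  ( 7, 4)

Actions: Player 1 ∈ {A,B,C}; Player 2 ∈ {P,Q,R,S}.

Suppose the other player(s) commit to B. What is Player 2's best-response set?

u_2(P vs B) = 7
u_2(Q vs B) = 9
u_2(R vs B) = 9
u_2(S vs B) = 0
max payoff 9 at {Q,R}

argmax u_2 = {Q,R}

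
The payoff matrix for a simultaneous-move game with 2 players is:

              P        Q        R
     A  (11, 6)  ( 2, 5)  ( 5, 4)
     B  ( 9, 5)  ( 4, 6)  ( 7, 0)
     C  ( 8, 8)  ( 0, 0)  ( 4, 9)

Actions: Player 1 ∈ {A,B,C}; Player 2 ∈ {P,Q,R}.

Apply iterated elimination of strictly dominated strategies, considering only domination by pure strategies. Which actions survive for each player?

Remaining: P1:{A,B} P2:{P,Q}

P1 drop C (A beats it: P:11>8 Q:2>0 R:5>4)
P2 drop R (P beats it: A:6>4 B:5>0)
P1→{A,B} P2→{P,Q}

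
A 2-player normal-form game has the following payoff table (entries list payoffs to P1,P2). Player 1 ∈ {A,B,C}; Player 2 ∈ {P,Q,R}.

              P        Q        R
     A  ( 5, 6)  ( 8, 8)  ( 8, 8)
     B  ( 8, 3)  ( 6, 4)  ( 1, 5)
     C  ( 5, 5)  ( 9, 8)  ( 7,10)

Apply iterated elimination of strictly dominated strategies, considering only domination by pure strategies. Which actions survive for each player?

P2 drop P (Q beats it: A:8>6 B:4>3 C:8>5)
P1 drop B (A beats it: Q:8>6 R:8>1)
P1→{A,C} P2→{Q,R}

Survivors P1:{A,C} P2:{Q,R}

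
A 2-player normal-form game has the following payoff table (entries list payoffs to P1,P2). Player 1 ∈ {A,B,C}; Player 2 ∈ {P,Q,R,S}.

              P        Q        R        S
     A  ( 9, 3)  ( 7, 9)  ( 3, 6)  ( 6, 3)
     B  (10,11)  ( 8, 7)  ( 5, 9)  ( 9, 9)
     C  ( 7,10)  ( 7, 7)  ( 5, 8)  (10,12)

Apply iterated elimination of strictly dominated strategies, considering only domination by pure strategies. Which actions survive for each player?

P1 drop A (B beats it: P:10>9 Q:8>7 R:5>3 S:9>6)
P2 drop Q (P beats it: B:11>7 C:10>7)
P2 drop R (P beats it: B:11>9 C:10>8)
P1→{B,C} P2→{P,S}

Remaining: P1:{B,C} P2:{P,S}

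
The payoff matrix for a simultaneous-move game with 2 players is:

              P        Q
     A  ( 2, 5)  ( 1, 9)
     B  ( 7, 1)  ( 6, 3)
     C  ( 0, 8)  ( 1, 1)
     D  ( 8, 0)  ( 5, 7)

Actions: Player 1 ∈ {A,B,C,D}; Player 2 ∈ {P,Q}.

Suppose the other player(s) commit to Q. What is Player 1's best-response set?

u_1(A vs Q) = 1
u_1(B vs Q) = 6
u_1(C vs Q) = 1
u_1(D vs Q) = 5
max payoff 6 at {B}

argmax u_1 = {B}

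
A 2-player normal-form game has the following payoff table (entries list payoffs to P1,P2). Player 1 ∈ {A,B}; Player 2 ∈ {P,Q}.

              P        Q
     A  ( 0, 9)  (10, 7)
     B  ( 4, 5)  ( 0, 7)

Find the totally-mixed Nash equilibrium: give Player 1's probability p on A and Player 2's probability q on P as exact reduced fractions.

P1 indiff ⇒ q·0+(1-q)·10 = q·4+(1-q)·0 ⇒ q(-4) = (1-q)(-10) ⇒ q = 5/7
P2 indiff ⇒ p·9+(1-p)·5 = p·7+(1-p)·7 ⇒ p(2) = (1-p)(2) ⇒ p = 1/2

(p,q) = (1/2, 5/7)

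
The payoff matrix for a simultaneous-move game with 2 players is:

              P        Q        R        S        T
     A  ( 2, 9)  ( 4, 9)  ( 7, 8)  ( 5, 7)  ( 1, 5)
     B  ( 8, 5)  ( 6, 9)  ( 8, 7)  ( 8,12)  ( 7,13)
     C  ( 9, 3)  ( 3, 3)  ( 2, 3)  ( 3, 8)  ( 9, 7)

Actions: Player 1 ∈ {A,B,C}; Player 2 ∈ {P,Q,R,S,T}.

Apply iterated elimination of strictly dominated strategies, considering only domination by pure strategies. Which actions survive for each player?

P1 drop A (B beats it: P:8>2 Q:6>4 R:8>7 S:8>5 T:7>1)
P2 drop P (S beats it: B:12>5 C:8>3)
P2 drop Q (S beats it: B:12>9 C:8>3)
P2 drop R (S beats it: B:12>7 C:8>3)
P1→{B,C} P2→{S,T}

IESDS → P1:{B,C} P2:{S,T}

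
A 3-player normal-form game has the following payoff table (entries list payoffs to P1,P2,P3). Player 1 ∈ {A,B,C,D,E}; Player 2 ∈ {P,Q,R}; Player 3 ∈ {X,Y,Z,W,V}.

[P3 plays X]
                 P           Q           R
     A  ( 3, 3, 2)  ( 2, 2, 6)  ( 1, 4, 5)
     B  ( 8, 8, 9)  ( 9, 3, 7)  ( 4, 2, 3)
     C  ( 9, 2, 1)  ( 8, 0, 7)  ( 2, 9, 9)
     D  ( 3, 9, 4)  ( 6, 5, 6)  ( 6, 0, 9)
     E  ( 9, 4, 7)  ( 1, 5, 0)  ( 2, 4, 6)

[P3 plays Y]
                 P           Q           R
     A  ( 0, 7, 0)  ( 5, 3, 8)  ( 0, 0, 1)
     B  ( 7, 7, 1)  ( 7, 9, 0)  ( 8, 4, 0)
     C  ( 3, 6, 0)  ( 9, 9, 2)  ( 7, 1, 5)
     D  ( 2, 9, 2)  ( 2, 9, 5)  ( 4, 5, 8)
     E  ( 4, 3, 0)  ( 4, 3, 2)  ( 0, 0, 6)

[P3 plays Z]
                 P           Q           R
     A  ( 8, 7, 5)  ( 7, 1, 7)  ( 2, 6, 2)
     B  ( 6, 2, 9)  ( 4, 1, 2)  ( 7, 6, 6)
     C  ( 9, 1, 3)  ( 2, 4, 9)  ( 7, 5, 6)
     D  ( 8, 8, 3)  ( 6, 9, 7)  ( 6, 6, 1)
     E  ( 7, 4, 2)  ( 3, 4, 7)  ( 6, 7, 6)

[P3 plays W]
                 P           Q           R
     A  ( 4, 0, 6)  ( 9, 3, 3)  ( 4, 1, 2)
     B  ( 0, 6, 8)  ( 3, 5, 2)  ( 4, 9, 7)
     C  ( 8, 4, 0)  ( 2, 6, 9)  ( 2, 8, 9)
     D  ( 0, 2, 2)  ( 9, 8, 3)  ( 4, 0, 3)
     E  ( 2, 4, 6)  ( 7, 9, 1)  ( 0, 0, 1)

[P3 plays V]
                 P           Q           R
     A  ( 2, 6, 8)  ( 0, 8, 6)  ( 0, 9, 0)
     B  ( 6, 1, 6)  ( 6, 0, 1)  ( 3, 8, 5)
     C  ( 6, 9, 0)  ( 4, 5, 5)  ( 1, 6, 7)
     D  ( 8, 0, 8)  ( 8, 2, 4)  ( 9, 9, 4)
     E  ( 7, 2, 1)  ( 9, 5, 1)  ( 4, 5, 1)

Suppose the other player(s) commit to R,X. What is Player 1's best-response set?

u_1(A vs R,X) = 1
u_1(B vs R,X) = 4
u_1(C vs R,X) = 2
u_1(D vs R,X) = 6
u_1(E vs R,X) = 2
max payoff 6 at {D}

argmax u_1 = {D}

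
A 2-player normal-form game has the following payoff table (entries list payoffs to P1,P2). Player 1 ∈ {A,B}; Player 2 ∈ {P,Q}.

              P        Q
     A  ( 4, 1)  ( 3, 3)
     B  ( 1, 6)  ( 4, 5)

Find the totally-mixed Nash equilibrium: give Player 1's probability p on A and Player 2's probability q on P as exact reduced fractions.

P1 indiff ⇒ q·4+(1-q)·3 = q·1+(1-q)·4 ⇒ q(3) = (1-q)(1) ⇒ q = 1/4
P2 indiff ⇒ p·1+(1-p)·6 = p·3+(1-p)·5 ⇒ p(-2) = (1-p)(-1) ⇒ p = 1/3

p=1/3, q=1/4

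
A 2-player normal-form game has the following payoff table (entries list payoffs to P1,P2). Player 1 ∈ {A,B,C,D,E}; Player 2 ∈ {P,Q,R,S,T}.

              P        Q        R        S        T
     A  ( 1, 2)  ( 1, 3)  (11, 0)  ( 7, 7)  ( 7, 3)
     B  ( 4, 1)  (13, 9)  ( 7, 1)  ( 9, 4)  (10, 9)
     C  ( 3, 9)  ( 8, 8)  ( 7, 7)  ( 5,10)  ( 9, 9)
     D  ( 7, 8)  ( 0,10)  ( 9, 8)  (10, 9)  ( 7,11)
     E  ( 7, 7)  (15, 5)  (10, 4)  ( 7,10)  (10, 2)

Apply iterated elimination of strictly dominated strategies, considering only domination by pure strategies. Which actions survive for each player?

P1 drop C (E beats it: P:7>3 Q:15>8 R:10>7 S:7>5 T:10>9)
P2 drop P (S beats it: A:7>2 B:4>1 D:9>8 E:10>7)
P2 drop R (Q beats it: A:3>0 B:9>1 D:10>8 E:5>4)
P1 drop A (B beats it: Q:13>1 S:9>7 T:10>7)
P1→{B,D,E} P2→{Q,S,T}

Remaining: P1:{B,D,E} P2:{Q,S,T}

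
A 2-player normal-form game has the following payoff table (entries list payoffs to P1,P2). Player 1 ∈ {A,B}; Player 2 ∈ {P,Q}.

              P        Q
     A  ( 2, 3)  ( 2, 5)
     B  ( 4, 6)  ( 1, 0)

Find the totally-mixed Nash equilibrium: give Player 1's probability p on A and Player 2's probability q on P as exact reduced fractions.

p=3/4, q=1/3

P1 indiff ⇒ q·2+(1-q)·2 = q·4+(1-q)·1 ⇒ q(-2) = (1-q)(-1) ⇒ q = 1/3
P2 indiff ⇒ p·3+(1-p)·6 = p·5+(1-p)·0 ⇒ p(-2) = (1-p)(-6) ⇒ p = 3/4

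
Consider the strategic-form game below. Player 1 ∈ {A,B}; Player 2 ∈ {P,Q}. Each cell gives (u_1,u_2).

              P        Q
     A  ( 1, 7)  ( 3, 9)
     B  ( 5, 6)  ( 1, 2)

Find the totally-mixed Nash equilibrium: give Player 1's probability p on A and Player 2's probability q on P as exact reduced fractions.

P1 indiff ⇒ q·1+(1-q)·3 = q·5+(1-q)·1 ⇒ q(-4) = (1-q)(-2) ⇒ q = 1/3
P2 indiff ⇒ p·7+(1-p)·6 = p·9+(1-p)·2 ⇒ p(-2) = (1-p)(-4) ⇒ p = 2/3

(p,q) = (2/3, 1/3)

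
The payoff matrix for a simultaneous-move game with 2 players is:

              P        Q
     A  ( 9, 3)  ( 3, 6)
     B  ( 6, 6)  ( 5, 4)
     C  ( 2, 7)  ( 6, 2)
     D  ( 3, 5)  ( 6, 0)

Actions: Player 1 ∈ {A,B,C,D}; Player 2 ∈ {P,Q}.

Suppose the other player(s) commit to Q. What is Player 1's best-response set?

u_1(A vs Q) = 3
u_1(B vs Q) = 5
u_1(C vs Q) = 6
u_1(D vs Q) = 6
max payoff 6 at {C,D}

BR_1 = {C,D}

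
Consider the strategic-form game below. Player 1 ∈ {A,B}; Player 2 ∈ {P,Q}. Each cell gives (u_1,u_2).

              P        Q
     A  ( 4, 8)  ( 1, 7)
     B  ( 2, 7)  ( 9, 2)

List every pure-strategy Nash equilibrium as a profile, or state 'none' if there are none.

NE set: (A,P)

(A,P): NE
(A,Q): not NE [P1→B gives 9>1; P2→P gives 8>7]
(B,P): not NE [P1→A gives 4>2]
(B,Q): not NE [P2→P gives 7>2]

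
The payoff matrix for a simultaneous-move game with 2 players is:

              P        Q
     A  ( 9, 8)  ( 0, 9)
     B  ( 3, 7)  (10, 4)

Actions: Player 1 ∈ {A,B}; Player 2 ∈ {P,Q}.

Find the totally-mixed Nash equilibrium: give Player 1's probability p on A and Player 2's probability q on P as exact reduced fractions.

P1 indiff ⇒ q·9+(1-q)·0 = q·3+(1-q)·10 ⇒ q(6) = (1-q)(10) ⇒ q = 5/8
P2 indiff ⇒ p·8+(1-p)·7 = p·9+(1-p)·4 ⇒ p(-1) = (1-p)(-3) ⇒ p = 3/4

p=3/4, q=5/8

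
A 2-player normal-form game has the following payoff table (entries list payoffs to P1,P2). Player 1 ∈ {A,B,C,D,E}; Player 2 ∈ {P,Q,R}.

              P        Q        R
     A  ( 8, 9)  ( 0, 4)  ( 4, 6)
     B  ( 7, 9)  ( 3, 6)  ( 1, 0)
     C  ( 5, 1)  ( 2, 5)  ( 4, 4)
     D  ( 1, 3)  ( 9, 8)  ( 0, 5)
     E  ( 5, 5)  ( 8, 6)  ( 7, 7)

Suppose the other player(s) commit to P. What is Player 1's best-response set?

u_1(A vs P) = 8
u_1(B vs P) = 7
u_1(C vs P) = 5
u_1(D vs P) = 1
u_1(E vs P) = 5
max payoff 8 at {A}

argmax u_1 = {A}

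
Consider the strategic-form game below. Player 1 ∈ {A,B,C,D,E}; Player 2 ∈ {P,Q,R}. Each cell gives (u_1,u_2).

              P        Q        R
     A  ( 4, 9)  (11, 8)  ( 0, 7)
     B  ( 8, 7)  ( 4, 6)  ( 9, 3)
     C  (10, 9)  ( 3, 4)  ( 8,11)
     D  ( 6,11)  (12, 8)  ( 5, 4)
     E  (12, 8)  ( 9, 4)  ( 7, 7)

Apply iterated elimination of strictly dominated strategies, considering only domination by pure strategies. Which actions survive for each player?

P1 drop A (D beats it: P:6>4 Q:12>11 R:5>0)
P2 drop Q (P beats it: B:7>6 C:9>4 D:11>8 E:8>4)
P1 drop D (B beats it: P:8>6 R:9>5)
P1→{B,C,E} P2→{P,R}

Survivors P1:{B,C,E} P2:{P,R}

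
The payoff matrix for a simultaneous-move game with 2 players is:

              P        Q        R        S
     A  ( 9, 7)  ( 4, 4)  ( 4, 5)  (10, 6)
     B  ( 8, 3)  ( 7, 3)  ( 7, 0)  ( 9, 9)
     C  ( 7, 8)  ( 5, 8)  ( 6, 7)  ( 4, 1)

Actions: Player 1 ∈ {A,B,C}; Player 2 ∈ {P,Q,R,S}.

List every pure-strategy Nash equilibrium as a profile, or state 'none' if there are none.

(A,P): NE
(A,Q): not NE [P1→B gives 7>4; P2→P gives 7>4]
(A,R): not NE [P1→B gives 7>4; P2→P gives 7>5]
(A,S): not NE [P2→P gives 7>6]
(B,P): not NE [P1→A gives 9>8; P2→S gives 9>3]
(B,Q): not NE [P2→S gives 9>3]
(B,R): not NE [P2→S gives 9>0]
(B,S): not NE [P1→A gives 10>9]
(C,P): not NE [P1→A gives 9>7]
(C,Q): not NE [P1→B gives 7>5]
(C,R): not NE [P1→B gives 7>6; P2→Q gives 8>7]
(C,S): not NE [P1→A gives 10>4; P2→Q gives 8>1]

Nash profiles: (A,P)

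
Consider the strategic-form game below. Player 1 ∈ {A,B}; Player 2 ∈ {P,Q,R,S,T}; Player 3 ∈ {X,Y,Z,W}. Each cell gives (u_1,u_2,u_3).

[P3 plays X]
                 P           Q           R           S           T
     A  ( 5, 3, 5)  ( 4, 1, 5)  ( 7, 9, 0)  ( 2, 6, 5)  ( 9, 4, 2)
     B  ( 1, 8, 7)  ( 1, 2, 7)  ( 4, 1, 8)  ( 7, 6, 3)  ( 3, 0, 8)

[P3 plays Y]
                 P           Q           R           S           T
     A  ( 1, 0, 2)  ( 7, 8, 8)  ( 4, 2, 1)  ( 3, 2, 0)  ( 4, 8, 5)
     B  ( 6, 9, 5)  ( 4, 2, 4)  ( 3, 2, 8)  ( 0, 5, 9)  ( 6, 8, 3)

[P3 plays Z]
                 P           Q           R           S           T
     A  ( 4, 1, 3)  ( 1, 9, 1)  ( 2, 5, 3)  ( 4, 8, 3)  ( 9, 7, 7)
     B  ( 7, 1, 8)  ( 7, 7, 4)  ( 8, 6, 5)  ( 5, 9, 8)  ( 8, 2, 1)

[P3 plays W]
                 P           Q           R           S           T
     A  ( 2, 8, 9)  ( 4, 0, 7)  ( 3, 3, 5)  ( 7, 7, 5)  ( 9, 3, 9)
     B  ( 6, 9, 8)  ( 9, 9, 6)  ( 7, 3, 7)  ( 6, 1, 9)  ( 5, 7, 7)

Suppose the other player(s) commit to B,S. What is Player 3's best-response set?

u_3(X vs B,S) = 3
u_3(Y vs B,S) = 9
u_3(Z vs B,S) = 8
u_3(W vs B,S) = 9
max payoff 9 at {Y,W}

BR_3 = {Y,W}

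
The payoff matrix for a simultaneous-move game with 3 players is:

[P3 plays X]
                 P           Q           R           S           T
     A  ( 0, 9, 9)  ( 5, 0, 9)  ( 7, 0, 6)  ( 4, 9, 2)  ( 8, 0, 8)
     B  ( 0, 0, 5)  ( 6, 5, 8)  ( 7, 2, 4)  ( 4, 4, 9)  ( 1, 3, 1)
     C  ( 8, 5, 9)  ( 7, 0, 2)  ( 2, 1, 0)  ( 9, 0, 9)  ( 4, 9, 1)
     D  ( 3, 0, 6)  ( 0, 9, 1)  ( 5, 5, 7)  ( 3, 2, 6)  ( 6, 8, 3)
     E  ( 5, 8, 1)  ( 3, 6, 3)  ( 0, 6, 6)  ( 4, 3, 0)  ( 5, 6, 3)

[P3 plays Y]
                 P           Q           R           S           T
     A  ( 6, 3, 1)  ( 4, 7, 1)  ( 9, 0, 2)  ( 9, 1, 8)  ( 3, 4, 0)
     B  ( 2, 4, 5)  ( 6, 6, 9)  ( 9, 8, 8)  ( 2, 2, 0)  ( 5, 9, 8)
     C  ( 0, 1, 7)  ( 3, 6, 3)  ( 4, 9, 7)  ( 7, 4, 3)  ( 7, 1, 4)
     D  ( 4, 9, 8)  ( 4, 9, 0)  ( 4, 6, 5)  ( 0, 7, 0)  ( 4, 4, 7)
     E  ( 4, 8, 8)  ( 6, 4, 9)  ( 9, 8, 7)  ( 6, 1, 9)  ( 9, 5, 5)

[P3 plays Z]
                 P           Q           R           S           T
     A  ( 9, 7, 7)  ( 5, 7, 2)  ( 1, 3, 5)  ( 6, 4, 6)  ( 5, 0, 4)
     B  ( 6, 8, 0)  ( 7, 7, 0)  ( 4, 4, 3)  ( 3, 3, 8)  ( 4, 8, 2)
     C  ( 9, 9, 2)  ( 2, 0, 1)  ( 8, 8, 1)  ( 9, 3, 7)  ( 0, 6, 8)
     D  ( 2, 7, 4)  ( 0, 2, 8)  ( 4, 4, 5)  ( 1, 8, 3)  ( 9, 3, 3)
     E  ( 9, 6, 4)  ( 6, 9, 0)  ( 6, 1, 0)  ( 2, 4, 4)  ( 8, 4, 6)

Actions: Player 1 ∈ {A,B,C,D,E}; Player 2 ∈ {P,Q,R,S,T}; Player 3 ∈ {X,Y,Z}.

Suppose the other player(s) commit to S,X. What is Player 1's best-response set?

u_1(A vs S,X) = 4
u_1(B vs S,X) = 4
u_1(C vs S,X) = 9
u_1(D vs S,X) = 3
u_1(E vs S,X) = 4
max payoff 9 at {C}

argmax u_1 = {C}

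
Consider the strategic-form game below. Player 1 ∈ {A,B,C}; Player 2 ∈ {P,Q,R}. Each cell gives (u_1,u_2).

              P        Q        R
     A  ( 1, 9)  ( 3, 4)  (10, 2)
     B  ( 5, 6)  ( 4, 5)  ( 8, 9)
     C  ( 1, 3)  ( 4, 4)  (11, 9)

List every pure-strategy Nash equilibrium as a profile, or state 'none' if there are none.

(A,P): not NE [P1→B gives 5>1]
(A,Q): not NE [P1→C gives 4>3; P2→P gives 9>4]
(A,R): not NE [P1→C gives 11>10; P2→P gives 9>2]
(B,P): not NE [P2→R gives 9>6]
(B,Q): not NE [P2→R gives 9>5]
(B,R): not NE [P1→C gives 11>8]
(C,P): not NE [P1→B gives 5>1; P2→R gives 9>3]
(C,Q): not NE [P2→R gives 9>4]
(C,R): NE

Nash profiles: (C,R)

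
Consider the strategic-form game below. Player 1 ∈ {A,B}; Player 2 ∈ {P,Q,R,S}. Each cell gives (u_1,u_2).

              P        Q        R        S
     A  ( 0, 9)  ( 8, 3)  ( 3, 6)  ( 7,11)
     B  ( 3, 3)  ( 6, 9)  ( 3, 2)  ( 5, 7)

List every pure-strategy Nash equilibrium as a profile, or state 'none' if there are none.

PSNE = {(A,S)}

(A,P): not NE [P1→B gives 3>0; P2→S gives 11>9]
(A,Q): not NE [P2→S gives 11>3]
(A,R): not NE [P2→S gives 11>6]
(A,S): NE
(B,P): not NE [P2→Q gives 9>3]
(B,Q): not NE [P1→A gives 8>6]
(B,R): not NE [P2→Q gives 9>2]
(B,S): not NE [P1→A gives 7>5; P2→Q gives 9>7]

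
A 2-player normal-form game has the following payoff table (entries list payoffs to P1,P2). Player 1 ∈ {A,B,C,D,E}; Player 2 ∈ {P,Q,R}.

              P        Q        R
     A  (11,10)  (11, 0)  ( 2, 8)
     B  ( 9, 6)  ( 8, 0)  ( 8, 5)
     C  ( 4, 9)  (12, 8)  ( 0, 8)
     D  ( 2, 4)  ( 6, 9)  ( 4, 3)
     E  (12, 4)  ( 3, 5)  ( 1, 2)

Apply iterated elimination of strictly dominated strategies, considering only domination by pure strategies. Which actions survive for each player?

Remaining: P1:{A,C,E} P2:{P,Q}

P1 drop D (B beats it: P:9>2 Q:8>6 R:8>4)
P2 drop R (P beats it: A:10>8 B:6>5 C:9>8 E:4>2)
P1 drop B (A beats it: P:11>9 Q:11>8)
P1→{A,C,E} P2→{P,Q}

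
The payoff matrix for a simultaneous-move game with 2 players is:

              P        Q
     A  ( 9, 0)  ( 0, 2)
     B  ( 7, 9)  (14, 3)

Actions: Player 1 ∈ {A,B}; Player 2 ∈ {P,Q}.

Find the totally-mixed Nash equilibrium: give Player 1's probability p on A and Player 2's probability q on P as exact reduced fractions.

P1 indiff ⇒ q·9+(1-q)·0 = q·7+(1-q)·14 ⇒ q(2) = (1-q)(14) ⇒ q = 7/8
P2 indiff ⇒ p·0+(1-p)·9 = p·2+(1-p)·3 ⇒ p(-2) = (1-p)(-6) ⇒ p = 3/4

p=3/4, q=7/8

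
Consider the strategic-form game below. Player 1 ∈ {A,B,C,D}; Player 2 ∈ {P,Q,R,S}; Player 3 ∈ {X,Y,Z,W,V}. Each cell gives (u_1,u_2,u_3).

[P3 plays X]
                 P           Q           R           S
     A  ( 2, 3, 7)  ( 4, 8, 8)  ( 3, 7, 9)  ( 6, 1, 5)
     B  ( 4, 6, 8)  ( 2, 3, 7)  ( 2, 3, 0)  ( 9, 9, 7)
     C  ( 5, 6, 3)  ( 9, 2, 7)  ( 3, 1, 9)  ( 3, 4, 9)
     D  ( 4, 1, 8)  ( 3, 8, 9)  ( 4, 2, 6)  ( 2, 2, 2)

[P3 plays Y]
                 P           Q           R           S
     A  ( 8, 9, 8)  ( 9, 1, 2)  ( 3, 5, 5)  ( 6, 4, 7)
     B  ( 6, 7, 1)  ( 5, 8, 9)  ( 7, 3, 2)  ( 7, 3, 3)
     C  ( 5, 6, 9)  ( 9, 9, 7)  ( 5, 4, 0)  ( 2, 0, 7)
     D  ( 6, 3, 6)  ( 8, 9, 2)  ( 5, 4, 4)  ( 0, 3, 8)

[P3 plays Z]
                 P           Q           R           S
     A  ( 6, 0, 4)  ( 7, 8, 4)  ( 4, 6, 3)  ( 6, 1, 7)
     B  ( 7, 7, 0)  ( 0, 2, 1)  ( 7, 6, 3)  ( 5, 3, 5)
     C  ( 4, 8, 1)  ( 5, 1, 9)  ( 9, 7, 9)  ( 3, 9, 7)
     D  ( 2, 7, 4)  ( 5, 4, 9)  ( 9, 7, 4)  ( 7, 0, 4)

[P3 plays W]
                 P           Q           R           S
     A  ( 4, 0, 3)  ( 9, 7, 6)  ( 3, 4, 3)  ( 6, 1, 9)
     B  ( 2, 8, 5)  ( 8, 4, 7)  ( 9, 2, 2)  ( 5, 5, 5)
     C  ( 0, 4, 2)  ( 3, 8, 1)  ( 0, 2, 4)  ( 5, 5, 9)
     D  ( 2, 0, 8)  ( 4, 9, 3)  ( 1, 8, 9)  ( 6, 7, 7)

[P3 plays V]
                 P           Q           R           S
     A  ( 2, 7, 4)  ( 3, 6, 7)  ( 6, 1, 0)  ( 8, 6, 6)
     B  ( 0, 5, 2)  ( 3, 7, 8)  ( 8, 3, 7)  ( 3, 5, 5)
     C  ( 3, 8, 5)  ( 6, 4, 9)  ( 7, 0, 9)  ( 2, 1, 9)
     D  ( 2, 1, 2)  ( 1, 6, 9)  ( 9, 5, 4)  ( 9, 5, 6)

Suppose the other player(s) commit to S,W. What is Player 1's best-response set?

u_1(A vs S,W) = 6
u_1(B vs S,W) = 5
u_1(C vs S,W) = 5
u_1(D vs S,W) = 6
max payoff 6 at {A,D}

argmax u_1 = {A,D}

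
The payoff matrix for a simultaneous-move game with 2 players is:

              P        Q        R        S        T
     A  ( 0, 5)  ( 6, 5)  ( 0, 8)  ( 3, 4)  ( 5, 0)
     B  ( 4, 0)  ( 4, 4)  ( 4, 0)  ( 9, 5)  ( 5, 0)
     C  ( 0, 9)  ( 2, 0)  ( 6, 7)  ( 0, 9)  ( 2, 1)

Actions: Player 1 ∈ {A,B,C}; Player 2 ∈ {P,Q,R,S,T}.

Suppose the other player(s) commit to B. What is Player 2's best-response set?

P2 best: {S}

u_2(P vs B) = 0
u_2(Q vs B) = 4
u_2(R vs B) = 0
u_2(S vs B) = 5
u_2(T vs B) = 0
max payoff 5 at {S}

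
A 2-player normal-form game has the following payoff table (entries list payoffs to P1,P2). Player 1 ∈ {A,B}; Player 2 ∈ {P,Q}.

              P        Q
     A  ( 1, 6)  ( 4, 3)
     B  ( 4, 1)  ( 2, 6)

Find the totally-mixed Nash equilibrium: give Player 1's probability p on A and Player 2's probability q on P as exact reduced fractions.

P1 indiff ⇒ q·1+(1-q)·4 = q·4+(1-q)·2 ⇒ q(-3) = (1-q)(-2) ⇒ q = 2/5
P2 indiff ⇒ p·6+(1-p)·1 = p·3+(1-p)·6 ⇒ p(3) = (1-p)(5) ⇒ p = 5/8

(p,q) = (5/8, 2/5)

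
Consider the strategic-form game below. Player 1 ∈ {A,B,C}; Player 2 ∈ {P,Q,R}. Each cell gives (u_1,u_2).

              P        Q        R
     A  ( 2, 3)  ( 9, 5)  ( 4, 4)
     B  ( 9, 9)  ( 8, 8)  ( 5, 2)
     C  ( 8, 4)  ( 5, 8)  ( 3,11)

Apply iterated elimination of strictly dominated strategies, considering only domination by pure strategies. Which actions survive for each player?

Survivors P1:{A,B} P2:{P,Q}

P1 drop C (B beats it: P:9>8 Q:8>5 R:5>3)
P2 drop R (Q beats it: A:5>4 B:8>2)
P1→{A,B} P2→{P,Q}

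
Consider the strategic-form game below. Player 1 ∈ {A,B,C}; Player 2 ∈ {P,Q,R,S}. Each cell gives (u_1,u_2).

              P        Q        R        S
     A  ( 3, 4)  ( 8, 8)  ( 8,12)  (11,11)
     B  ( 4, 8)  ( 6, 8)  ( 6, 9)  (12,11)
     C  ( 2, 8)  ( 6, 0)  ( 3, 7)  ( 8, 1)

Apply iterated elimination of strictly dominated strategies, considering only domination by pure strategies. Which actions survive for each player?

Remaining: P1:{A,B} P2:{R,S}

P1 drop C (A beats it: P:3>2 Q:8>6 R:8>3 S:11>8)
P2 drop P (R beats it: A:12>4 B:9>8)
P2 drop Q (R beats it: A:12>8 B:9>8)
P1→{A,B} P2→{R,S}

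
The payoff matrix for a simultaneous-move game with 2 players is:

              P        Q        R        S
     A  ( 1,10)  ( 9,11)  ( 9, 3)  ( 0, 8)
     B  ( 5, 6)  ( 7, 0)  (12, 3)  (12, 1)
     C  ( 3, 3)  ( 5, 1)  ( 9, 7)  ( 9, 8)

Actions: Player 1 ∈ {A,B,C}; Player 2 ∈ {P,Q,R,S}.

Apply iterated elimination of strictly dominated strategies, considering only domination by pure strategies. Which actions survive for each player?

P1 drop C (B beats it: P:5>3 Q:7>5 R:12>9 S:12>9)
P2 drop R (P beats it: A:10>3 B:6>3)
P2 drop S (P beats it: A:10>8 B:6>1)
P1→{A,B} P2→{P,Q}

Remaining: P1:{A,B} P2:{P,Q}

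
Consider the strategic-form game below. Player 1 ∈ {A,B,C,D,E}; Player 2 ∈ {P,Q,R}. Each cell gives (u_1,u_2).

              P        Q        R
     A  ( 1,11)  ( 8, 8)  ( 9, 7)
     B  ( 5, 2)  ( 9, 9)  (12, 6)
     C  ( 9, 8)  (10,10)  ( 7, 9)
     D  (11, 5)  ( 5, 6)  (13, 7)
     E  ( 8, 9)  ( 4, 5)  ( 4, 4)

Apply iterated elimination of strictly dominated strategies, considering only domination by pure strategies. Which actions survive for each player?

IESDS → P1:{B,C,D} P2:{Q,R}

P1 drop A (B beats it: P:5>1 Q:9>8 R:12>9)
P1 drop E (C beats it: P:9>8 Q:10>4 R:7>4)
P2 drop P (Q beats it: B:9>2 C:10>8 D:6>5)
P1→{B,C,D} P2→{Q,R}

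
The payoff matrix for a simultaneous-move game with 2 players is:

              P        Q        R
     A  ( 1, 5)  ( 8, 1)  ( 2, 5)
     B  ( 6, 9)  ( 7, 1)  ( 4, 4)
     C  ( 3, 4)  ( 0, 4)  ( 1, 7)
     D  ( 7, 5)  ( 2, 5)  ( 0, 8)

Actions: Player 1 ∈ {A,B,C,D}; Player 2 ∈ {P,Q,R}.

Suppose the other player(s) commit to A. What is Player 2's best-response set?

BR_2 = {P,R}

u_2(P vs A) = 5
u_2(Q vs A) = 1
u_2(R vs A) = 5
max payoff 5 at {P,R}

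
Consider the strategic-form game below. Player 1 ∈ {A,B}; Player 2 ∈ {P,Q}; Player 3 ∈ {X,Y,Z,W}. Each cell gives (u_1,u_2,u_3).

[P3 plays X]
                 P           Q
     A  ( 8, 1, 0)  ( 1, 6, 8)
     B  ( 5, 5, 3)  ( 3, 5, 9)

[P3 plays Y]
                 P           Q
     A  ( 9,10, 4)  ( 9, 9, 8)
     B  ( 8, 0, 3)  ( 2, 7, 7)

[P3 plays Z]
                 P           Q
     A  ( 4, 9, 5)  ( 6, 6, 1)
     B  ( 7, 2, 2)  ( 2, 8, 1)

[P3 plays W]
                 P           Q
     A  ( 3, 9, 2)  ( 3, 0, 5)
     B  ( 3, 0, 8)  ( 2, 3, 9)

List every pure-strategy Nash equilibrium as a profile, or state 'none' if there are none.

NE set: (B,Q,X)

(A,P,X): not NE [P2→Q gives 6>1; P3→Z gives 5>0]
(A,P,Y): not NE [P3→Z gives 5>4]
(A,P,Z): not NE [P1→B gives 7>4]
(A,P,W): not NE [P3→Z gives 5>2]
(A,Q,X): not NE [P1→B gives 3>1]
(A,Q,Y): not NE [P2→P gives 10>9]
(A,Q,Z): not NE [P2→P gives 9>6; P3→Y gives 8>1]
(A,Q,W): not NE [P2→P gives 9>0; P3→Y gives 8>5]
(B,P,X): not NE [P1→A gives 8>5; P3→W gives 8>3]
(B,P,Y): not NE [P1→A gives 9>8; P2→Q gives 7>0; P3→W gives 8>3]
(B,P,Z): not NE [P2→Q gives 8>2; P3→W gives 8>2]
(B,P,W): not NE [P2→Q gives 3>0]
(B,Q,X): NE
(B,Q,Y): not NE [P1→A gives 9>2; P3→W gives 9>7]
(B,Q,Z): not NE [P1→A gives 6>2; P3→W gives 9>1]
(B,Q,W): not NE [P1→A gives 3>2]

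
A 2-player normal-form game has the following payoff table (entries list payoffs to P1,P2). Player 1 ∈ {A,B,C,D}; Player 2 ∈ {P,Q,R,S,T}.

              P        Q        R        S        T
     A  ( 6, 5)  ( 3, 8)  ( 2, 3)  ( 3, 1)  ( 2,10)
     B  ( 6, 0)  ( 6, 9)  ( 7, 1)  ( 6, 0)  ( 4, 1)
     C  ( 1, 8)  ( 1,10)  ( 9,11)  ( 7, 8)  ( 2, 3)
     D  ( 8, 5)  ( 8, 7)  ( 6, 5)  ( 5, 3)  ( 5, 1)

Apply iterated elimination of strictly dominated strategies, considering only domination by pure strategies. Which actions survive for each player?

P1 drop A (D beats it: P:8>6 Q:8>3 R:6>2 S:5>3 T:5>2)
P2 drop P (Q beats it: B:9>0 C:10>8 D:7>5)
P2 drop S (Q beats it: B:9>0 C:10>8 D:7>3)
P2 drop T (Q beats it: B:9>1 C:10>3 D:7>1)
P1→{B,C,D} P2→{Q,R}

Remaining: P1:{B,C,D} P2:{Q,R}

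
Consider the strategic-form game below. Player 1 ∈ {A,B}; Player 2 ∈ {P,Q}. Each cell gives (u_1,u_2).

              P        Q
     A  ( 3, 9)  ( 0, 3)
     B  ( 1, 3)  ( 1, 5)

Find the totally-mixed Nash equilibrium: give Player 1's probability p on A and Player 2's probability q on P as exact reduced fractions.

(p,q) = (1/4, 1/3)

P1 indiff ⇒ q·3+(1-q)·0 = q·1+(1-q)·1 ⇒ q(2) = (1-q)(1) ⇒ q = 1/3
P2 indiff ⇒ p·9+(1-p)·3 = p·3+(1-p)·5 ⇒ p(6) = (1-p)(2) ⇒ p = 1/4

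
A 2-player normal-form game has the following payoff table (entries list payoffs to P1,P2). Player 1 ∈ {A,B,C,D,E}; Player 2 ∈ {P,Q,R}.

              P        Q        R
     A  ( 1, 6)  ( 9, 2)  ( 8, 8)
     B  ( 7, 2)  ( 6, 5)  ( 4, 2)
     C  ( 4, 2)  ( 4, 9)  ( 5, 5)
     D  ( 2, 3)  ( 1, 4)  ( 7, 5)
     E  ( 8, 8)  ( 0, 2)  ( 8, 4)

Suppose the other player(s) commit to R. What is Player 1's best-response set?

u_1(A vs R) = 8
u_1(B vs R) = 4
u_1(C vs R) = 5
u_1(D vs R) = 7
u_1(E vs R) = 8
max payoff 8 at {A,E}

BR_1 = {A,E}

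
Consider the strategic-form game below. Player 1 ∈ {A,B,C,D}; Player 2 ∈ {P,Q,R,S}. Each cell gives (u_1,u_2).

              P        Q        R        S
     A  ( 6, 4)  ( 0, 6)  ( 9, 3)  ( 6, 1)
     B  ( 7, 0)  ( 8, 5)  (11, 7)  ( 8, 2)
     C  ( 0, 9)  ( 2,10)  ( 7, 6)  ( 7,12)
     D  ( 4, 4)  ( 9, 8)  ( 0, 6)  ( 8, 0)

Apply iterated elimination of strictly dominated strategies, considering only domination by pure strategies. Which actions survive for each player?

Remaining: P1:{B,D} P2:{Q,R}

P1 drop A (B beats it: P:7>6 Q:8>0 R:11>9 S:8>6)
P1 drop C (B beats it: P:7>0 Q:8>2 R:11>7 S:8>7)
P2 drop P (Q beats it: B:5>0 D:8>4)
P2 drop S (Q beats it: B:5>2 D:8>0)
P1→{B,D} P2→{Q,R}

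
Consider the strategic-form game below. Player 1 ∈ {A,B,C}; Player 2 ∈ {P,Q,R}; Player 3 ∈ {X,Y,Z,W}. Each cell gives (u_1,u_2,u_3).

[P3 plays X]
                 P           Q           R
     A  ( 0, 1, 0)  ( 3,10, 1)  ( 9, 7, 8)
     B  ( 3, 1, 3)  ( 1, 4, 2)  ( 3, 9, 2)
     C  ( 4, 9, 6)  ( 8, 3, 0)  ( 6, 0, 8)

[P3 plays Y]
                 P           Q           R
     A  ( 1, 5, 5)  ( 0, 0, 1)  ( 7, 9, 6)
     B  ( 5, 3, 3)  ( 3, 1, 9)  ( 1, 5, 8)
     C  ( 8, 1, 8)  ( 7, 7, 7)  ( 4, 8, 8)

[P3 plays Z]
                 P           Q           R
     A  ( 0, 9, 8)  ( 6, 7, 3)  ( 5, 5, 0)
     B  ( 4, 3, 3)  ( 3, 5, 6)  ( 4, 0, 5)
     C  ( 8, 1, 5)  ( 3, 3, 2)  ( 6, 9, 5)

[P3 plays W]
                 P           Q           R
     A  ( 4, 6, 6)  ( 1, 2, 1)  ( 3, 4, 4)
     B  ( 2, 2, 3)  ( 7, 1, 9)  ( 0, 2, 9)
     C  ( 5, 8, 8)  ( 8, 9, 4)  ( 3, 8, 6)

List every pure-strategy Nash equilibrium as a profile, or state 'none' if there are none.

(A,P,X): not NE [P1→C gives 4>0; P2→Q gives 10>1; P3→Z gives 8>0]
(A,P,Y): not NE [P1→C gives 8>1; P2→R gives 9>5; P3→Z gives 8>5]
(A,P,Z): not NE [P1→C gives 8>0]
(A,P,W): not NE [P1→C gives 5>4; P3→Z gives 8>6]
(A,Q,X): not NE [P1→C gives 8>3; P3→Z gives 3>1]
(A,Q,Y): not NE [P1→C gives 7>0; P2→R gives 9>0; P3→Z gives 3>1]
(A,Q,Z): not NE [P2→P gives 9>7]
(A,Q,W): not NE [P1→C gives 8>1; P2→P gives 6>2; P3→Z gives 3>1]
(A,R,X): not NE [P2→Q gives 10>7]
(A,R,Y): not NE [P3→X gives 8>6]
(A,R,Z): not NE [P1→C gives 6>5; P2→P gives 9>5; P3→X gives 8>0]
(A,R,W): not NE [P2→P gives 6>4; P3→X gives 8>4]
(B,P,X): not NE [P1→C gives 4>3; P2→R gives 9>1]
(B,P,Y): not NE [P1→C gives 8>5; P2→R gives 5>3]
(B,P,Z): not NE [P1→C gives 8>4; P2→Q gives 5>3]
(B,P,W): not NE [P1→C gives 5>2]
(B,Q,X): not NE [P1→C gives 8>1; P2→R gives 9>4; P3→W gives 9>2]
(B,Q,Y): not NE [P1→C gives 7>3; P2→R gives 5>1]
(B,Q,Z): not NE [P1→A gives 6>3; P3→W gives 9>6]
(B,Q,W): not NE [P1→C gives 8>7; P2→R gives 2>1]
(B,R,X): not NE [P1→A gives 9>3; P3→W gives 9>2]
(B,R,Y): not NE [P1→A gives 7>1; P3→W gives 9>8]
(B,R,Z): not NE [P1→C gives 6>4; P2→Q gives 5>0; P3→W gives 9>5]
(B,R,W): not NE [P1→C gives 3>0]
(C,P,X): not NE [P3→W gives 8>6]
(C,P,Y): not NE [P2→R gives 8>1]
(C,P,Z): not NE [P2→R gives 9>1; P3→W gives 8>5]
(C,P,W): not NE [P2→Q gives 9>8]
(C,Q,X): not NE [P2→P gives 9>3; P3→Y gives 7>0]
(C,Q,Y): not NE [P2→R gives 8>7]
(C,Q,Z): not NE [P1→A gives 6>3; P2→R gives 9>3; P3→Y gives 7>2]
(C,Q,W): not NE [P3→Y gives 7>4]
(C,R,X): not NE [P1→A gives 9>6; P2→P gives 9>0]
(C,R,Y): not NE [P1→A gives 7>4]
(C,R,Z): not NE [P3→Y gives 8>5]
(C,R,W): not NE [P2→Q gives 9>8; P3→Y gives 8>6]

Equilibria: none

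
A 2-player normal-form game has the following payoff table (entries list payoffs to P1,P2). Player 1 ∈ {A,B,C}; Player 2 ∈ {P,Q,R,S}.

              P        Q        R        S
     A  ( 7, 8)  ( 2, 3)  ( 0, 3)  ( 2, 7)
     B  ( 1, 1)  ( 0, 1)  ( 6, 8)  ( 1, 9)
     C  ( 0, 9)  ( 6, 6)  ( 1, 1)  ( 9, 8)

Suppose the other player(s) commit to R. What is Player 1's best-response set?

BR_1 = {B}

u_1(A vs R) = 0
u_1(B vs R) = 6
u_1(C vs R) = 1
max payoff 6 at {B}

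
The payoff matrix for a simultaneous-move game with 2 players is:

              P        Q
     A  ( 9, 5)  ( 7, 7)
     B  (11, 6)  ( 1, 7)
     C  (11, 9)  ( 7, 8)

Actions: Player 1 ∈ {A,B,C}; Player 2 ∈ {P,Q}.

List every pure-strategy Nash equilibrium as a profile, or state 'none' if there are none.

(A,P): not NE [P1→C gives 11>9; P2→Q gives 7>5]
(A,Q): NE
(B,P): not NE [P2→Q gives 7>6]
(B,Q): not NE [P1→C gives 7>1]
(C,P): NE
(C,Q): not NE [P2→P gives 9>8]

PSNE = {(A,Q), (C,P)}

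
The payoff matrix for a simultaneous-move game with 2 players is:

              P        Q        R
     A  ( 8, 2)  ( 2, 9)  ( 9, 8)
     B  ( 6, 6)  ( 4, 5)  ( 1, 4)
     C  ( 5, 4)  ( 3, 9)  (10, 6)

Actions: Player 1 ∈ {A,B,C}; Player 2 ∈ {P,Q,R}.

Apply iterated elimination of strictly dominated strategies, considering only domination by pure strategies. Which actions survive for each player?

P2 drop R (Q beats it: A:9>8 B:5>4 C:9>6)
P1 drop C (B beats it: P:6>5 Q:4>3)
P1→{A,B} P2→{P,Q}

IESDS → P1:{A,B} P2:{P,Q}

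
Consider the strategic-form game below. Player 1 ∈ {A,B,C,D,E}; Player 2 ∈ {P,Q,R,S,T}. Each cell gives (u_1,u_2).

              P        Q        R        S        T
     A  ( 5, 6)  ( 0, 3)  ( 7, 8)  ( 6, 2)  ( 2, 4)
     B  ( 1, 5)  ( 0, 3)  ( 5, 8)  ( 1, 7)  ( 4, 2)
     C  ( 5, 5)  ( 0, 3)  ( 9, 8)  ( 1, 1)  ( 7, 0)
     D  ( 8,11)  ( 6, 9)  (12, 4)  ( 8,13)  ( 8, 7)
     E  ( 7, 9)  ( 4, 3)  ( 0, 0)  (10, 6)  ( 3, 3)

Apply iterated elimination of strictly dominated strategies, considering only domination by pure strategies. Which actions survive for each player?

IESDS → P1:{D,E} P2:{P,S}

P1 drop A (D beats it: P:8>5 Q:6>0 R:12>7 S:8>6 T:8>2)
P1 drop B (D beats it: P:8>1 Q:6>0 R:12>5 S:8>1 T:8>4)
P1 drop C (D beats it: P:8>5 Q:6>0 R:12>9 S:8>1 T:8>7)
P2 drop Q (P beats it: D:11>9 E:9>3)
P2 drop R (P beats it: D:11>4 E:9>0)
P2 drop T (P beats it: D:11>7 E:9>3)
P1→{D,E} P2→{P,S}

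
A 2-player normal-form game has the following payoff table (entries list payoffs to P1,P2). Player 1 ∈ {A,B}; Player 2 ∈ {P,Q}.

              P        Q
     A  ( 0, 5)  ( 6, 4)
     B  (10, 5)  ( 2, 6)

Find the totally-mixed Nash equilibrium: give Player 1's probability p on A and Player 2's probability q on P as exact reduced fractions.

p=1/2, q=2/7

P1 indiff ⇒ q·0+(1-q)·6 = q·10+(1-q)·2 ⇒ q(-10) = (1-q)(-4) ⇒ q = 2/7
P2 indiff ⇒ p·5+(1-p)·5 = p·4+(1-p)·6 ⇒ p(1) = (1-p)(1) ⇒ p = 1/2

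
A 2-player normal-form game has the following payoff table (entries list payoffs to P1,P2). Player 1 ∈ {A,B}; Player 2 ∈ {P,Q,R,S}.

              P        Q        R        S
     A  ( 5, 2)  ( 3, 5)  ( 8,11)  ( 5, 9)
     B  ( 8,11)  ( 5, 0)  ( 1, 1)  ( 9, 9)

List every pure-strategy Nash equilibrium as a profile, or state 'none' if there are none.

(A,P): not NE [P1→B gives 8>5; P2→R gives 11>2]
(A,Q): not NE [P1→B gives 5>3; P2→R gives 11>5]
(A,R): NE
(A,S): not NE [P1→B gives 9>5; P2→R gives 11>9]
(B,P): NE
(B,Q): not NE [P2→P gives 11>0]
(B,R): not NE [P1→A gives 8>1; P2→P gives 11>1]
(B,S): not NE [P2→P gives 11>9]

NE set: (A,R), (B,P)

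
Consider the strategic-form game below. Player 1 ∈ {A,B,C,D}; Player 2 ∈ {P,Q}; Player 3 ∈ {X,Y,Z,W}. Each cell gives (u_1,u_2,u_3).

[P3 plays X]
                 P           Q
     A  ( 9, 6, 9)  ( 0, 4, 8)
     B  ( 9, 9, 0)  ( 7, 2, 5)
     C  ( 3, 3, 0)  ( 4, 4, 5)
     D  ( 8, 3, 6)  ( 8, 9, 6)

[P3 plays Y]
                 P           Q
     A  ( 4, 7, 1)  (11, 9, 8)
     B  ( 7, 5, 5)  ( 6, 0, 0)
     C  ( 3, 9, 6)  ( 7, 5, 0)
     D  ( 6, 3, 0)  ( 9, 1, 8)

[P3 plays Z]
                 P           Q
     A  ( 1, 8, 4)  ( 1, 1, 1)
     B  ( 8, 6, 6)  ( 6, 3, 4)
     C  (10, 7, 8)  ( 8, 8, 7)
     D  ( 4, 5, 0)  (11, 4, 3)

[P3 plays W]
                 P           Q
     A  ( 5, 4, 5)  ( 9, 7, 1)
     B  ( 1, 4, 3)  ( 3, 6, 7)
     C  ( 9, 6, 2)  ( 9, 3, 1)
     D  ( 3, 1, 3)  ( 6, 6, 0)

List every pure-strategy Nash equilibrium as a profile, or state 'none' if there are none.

Nash profiles: (A,P,X), (A,Q,Y)

(A,P,X): NE
(A,P,Y): not NE [P1→B gives 7>4; P2→Q gives 9>7; P3→X gives 9>1]
(A,P,Z): not NE [P1→C gives 10>1; P3→X gives 9>4]
(A,P,W): not NE [P1→C gives 9>5; P2→Q gives 7>4; P3→X gives 9>5]
(A,Q,X): not NE [P1→D gives 8>0; P2→P gives 6>4]
(A,Q,Y): NE
(A,Q,Z): not NE [P1→D gives 11>1; P2→P gives 8>1; P3→Y gives 8>1]
(A,Q,W): not NE [P3→Y gives 8>1]
(B,P,X): not NE [P3→Z gives 6>0]
(B,P,Y): not NE [P3→Z gives 6>5]
(B,P,Z): not NE [P1→C gives 10>8]
(B,P,W): not NE [P1→C gives 9>1; P2→Q gives 6>4; P3→Z gives 6>3]
(B,Q,X): not NE [P1→D gives 8>7; P2→P gives 9>2; P3→W gives 7>5]
(B,Q,Y): not NE [P1→A gives 11>6; P2→P gives 5>0; P3→W gives 7>0]
(B,Q,Z): not NE [P1→D gives 11>6; P2→P gives 6>3; P3→W gives 7>4]
(B,Q,W): not NE [P1→C gives 9>3]
(C,P,X): not NE [P1→B gives 9>3; P2→Q gives 4>3; P3→Z gives 8>0]
(C,P,Y): not NE [P1→B gives 7>3; P3→Z gives 8>6]
(C,P,Z): not NE [P2→Q gives 8>7]
(C,P,W): not NE [P3→Z gives 8>2]
(C,Q,X): not NE [P1→D gives 8>4; P3→Z gives 7>5]
(C,Q,Y): not NE [P1→A gives 11>7; P2→P gives 9>5; P3→Z gives 7>0]
(C,Q,Z): not NE [P1→D gives 11>8]
(C,Q,W): not NE [P2→P gives 6>3; P3→Z gives 7>1]
(D,P,X): not NE [P1→B gives 9>8; P2→Q gives 9>3]
(D,P,Y): not NE [P1→B gives 7>6; P3→X gives 6>0]
(D,P,Z): not NE [P1→C gives 10>4; P3→X gives 6>0]
(D,P,W): not NE [P1→C gives 9>3; P2→Q gives 6>1; P3→X gives 6>3]
(D,Q,X): not NE [P3→Y gives 8>6]
(D,Q,Y): not NE [P1→A gives 11>9; P2→P gives 3>1]
(D,Q,Z): not NE [P2→P gives 5>4; P3→Y gives 8>3]
(D,Q,W): not NE [P1→C gives 9>6; P3→Y gives 8>0]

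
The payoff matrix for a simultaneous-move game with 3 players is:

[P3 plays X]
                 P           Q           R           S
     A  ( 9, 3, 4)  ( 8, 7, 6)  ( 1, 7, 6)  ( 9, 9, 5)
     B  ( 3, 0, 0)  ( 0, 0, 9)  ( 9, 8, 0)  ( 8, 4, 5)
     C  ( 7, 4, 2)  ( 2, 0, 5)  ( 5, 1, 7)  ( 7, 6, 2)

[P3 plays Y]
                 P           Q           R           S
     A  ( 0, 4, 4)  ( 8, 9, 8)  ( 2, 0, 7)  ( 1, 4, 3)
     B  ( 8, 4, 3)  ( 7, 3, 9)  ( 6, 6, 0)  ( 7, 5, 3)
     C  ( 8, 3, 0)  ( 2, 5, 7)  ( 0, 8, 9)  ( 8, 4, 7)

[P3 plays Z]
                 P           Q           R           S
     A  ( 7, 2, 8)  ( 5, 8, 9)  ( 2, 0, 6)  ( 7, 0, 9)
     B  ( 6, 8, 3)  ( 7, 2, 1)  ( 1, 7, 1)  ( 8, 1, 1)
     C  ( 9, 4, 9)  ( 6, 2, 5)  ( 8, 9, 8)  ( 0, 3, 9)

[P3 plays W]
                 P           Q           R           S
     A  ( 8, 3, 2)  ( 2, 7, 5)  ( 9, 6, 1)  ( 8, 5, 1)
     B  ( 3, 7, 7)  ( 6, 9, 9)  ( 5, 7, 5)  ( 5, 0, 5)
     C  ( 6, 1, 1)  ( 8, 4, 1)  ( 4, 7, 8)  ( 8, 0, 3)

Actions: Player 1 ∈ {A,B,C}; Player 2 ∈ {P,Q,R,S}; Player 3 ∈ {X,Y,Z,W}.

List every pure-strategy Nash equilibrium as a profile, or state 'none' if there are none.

(A,P,X): not NE [P2→S gives 9>3; P3→Z gives 8>4]
(A,P,Y): not NE [P1→C gives 8>0; P2→Q gives 9>4; P3→Z gives 8>4]
(A,P,Z): not NE [P1→C gives 9>7; P2→Q gives 8>2]
(A,P,W): not NE [P2→Q gives 7>3; P3→Z gives 8>2]
(A,Q,X): not NE [P2→S gives 9>7; P3→Z gives 9>6]
(A,Q,Y): not NE [P3→Z gives 9>8]
(A,Q,Z): not NE [P1→B gives 7>5]
(A,Q,W): not NE [P1→C gives 8>2; P3→Z gives 9>5]
(A,R,X): not NE [P1→B gives 9>1; P2→S gives 9>7; P3→Y gives 7>6]
(A,R,Y): not NE [P1→B gives 6>2; P2→Q gives 9>0]
(A,R,Z): not NE [P1→C gives 8>2; P2→Q gives 8>0; P3→Y gives 7>6]
(A,R,W): not NE [P2→Q gives 7>6; P3→Y gives 7>1]
(A,S,X): not NE [P3→Z gives 9>5]
(A,S,Y): not NE [P1→C gives 8>1; P2→Q gives 9>4; P3→Z gives 9>3]
(A,S,Z): not NE [P1→B gives 8>7; P2→Q gives 8>0]
(A,S,W): not NE [P2→Q gives 7>5; P3→Z gives 9>1]
(B,P,X): not NE [P1→A gives 9>3; P2→R gives 8>0; P3→W gives 7>0]
(B,P,Y): not NE [P2→R gives 6>4; P3→W gives 7>3]
(B,P,Z): not NE [P1→C gives 9>6; P3→W gives 7>3]
(B,P,W): not NE [P1→A gives 8>3; P2→Q gives 9>7]
(B,Q,X): not NE [P1→A gives 8>0; P2→R gives 8>0]
(B,Q,Y): not NE [P1→A gives 8>7; P2→R gives 6>3]
(B,Q,Z): not NE [P2→P gives 8>2; P3→W gives 9>1]
(B,Q,W): not NE [P1→C gives 8>6]
(B,R,X): not NE [P3→W gives 5>0]
(B,R,Y): not NE [P3→W gives 5>0]
(B,R,Z): not NE [P1→C gives 8>1; P2→P gives 8>7; P3→W gives 5>1]
(B,R,W): not NE [P1→A gives 9>5; P2→Q gives 9>7]
(B,S,X): not NE [P1→A gives 9>8; P2→R gives 8>4]
(B,S,Y): not NE [P1→C gives 8>7; P2→R gives 6>5; P3→W gives 5>3]
(B,S,Z): not NE [P2→P gives 8>1; P3→W gives 5>1]
(B,S,W): not NE [P1→C gives 8>5; P2→Q gives 9>0]
(C,P,X): not NE [P1→A gives 9>7; P2→S gives 6>4; P3→Z gives 9>2]
(C,P,Y): not NE [P2→R gives 8>3; P3→Z gives 9>0]
(C,P,Z): not NE [P2→R gives 9>4]
(C,P,W): not NE [P1→A gives 8>6; P2→R gives 7>1; P3→Z gives 9>1]
(C,Q,X): not NE [P1→A gives 8>2; P2→S gives 6>0; P3→Y gives 7>5]
(C,Q,Y): not NE [P1→A gives 8>2; P2→R gives 8>5]
(C,Q,Z): not NE [P1→B gives 7>6; P2→R gives 9>2; P3→Y gives 7>5]
(C,Q,W): not NE [P2→R gives 7>4; P3→Y gives 7>1]
(C,R,X): not NE [P1→B gives 9>5; P2→S gives 6>1; P3→Y gives 9>7]
(C,R,Y): not NE [P1→B gives 6>0]
(C,R,Z): not NE [P3→Y gives 9>8]
(C,R,W): not NE [P1→A gives 9>4; P3→Y gives 9>8]
(C,S,X): not NE [P1→A gives 9>7; P3→Z gives 9>2]
(C,S,Y): not NE [P2→R gives 8>4; P3→Z gives 9>7]
(C,S,Z): not NE [P1→B gives 8>0; P2→R gives 9>3]
(C,S,W): not NE [P2→R gives 7>0; P3→Z gives 9>3]

PSNE: ∅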